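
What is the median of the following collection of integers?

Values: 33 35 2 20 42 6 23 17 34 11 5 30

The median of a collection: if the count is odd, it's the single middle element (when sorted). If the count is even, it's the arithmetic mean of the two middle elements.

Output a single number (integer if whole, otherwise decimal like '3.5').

Answer: 21.5

Derivation:
Step 1: insert 33 -> lo=[33] (size 1, max 33) hi=[] (size 0) -> median=33
Step 2: insert 35 -> lo=[33] (size 1, max 33) hi=[35] (size 1, min 35) -> median=34
Step 3: insert 2 -> lo=[2, 33] (size 2, max 33) hi=[35] (size 1, min 35) -> median=33
Step 4: insert 20 -> lo=[2, 20] (size 2, max 20) hi=[33, 35] (size 2, min 33) -> median=26.5
Step 5: insert 42 -> lo=[2, 20, 33] (size 3, max 33) hi=[35, 42] (size 2, min 35) -> median=33
Step 6: insert 6 -> lo=[2, 6, 20] (size 3, max 20) hi=[33, 35, 42] (size 3, min 33) -> median=26.5
Step 7: insert 23 -> lo=[2, 6, 20, 23] (size 4, max 23) hi=[33, 35, 42] (size 3, min 33) -> median=23
Step 8: insert 17 -> lo=[2, 6, 17, 20] (size 4, max 20) hi=[23, 33, 35, 42] (size 4, min 23) -> median=21.5
Step 9: insert 34 -> lo=[2, 6, 17, 20, 23] (size 5, max 23) hi=[33, 34, 35, 42] (size 4, min 33) -> median=23
Step 10: insert 11 -> lo=[2, 6, 11, 17, 20] (size 5, max 20) hi=[23, 33, 34, 35, 42] (size 5, min 23) -> median=21.5
Step 11: insert 5 -> lo=[2, 5, 6, 11, 17, 20] (size 6, max 20) hi=[23, 33, 34, 35, 42] (size 5, min 23) -> median=20
Step 12: insert 30 -> lo=[2, 5, 6, 11, 17, 20] (size 6, max 20) hi=[23, 30, 33, 34, 35, 42] (size 6, min 23) -> median=21.5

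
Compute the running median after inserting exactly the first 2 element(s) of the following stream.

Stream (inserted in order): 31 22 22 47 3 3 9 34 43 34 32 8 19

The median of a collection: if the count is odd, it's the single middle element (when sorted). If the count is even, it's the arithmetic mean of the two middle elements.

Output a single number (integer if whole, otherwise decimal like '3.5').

Step 1: insert 31 -> lo=[31] (size 1, max 31) hi=[] (size 0) -> median=31
Step 2: insert 22 -> lo=[22] (size 1, max 22) hi=[31] (size 1, min 31) -> median=26.5

Answer: 26.5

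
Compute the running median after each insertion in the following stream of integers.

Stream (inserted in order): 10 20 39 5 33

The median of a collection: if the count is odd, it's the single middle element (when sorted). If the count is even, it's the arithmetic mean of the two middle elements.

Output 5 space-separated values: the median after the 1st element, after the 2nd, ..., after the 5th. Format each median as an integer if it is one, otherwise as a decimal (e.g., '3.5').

Step 1: insert 10 -> lo=[10] (size 1, max 10) hi=[] (size 0) -> median=10
Step 2: insert 20 -> lo=[10] (size 1, max 10) hi=[20] (size 1, min 20) -> median=15
Step 3: insert 39 -> lo=[10, 20] (size 2, max 20) hi=[39] (size 1, min 39) -> median=20
Step 4: insert 5 -> lo=[5, 10] (size 2, max 10) hi=[20, 39] (size 2, min 20) -> median=15
Step 5: insert 33 -> lo=[5, 10, 20] (size 3, max 20) hi=[33, 39] (size 2, min 33) -> median=20

Answer: 10 15 20 15 20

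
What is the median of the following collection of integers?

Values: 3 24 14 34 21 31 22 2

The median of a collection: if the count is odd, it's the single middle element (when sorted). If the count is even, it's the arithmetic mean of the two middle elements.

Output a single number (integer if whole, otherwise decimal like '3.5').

Answer: 21.5

Derivation:
Step 1: insert 3 -> lo=[3] (size 1, max 3) hi=[] (size 0) -> median=3
Step 2: insert 24 -> lo=[3] (size 1, max 3) hi=[24] (size 1, min 24) -> median=13.5
Step 3: insert 14 -> lo=[3, 14] (size 2, max 14) hi=[24] (size 1, min 24) -> median=14
Step 4: insert 34 -> lo=[3, 14] (size 2, max 14) hi=[24, 34] (size 2, min 24) -> median=19
Step 5: insert 21 -> lo=[3, 14, 21] (size 3, max 21) hi=[24, 34] (size 2, min 24) -> median=21
Step 6: insert 31 -> lo=[3, 14, 21] (size 3, max 21) hi=[24, 31, 34] (size 3, min 24) -> median=22.5
Step 7: insert 22 -> lo=[3, 14, 21, 22] (size 4, max 22) hi=[24, 31, 34] (size 3, min 24) -> median=22
Step 8: insert 2 -> lo=[2, 3, 14, 21] (size 4, max 21) hi=[22, 24, 31, 34] (size 4, min 22) -> median=21.5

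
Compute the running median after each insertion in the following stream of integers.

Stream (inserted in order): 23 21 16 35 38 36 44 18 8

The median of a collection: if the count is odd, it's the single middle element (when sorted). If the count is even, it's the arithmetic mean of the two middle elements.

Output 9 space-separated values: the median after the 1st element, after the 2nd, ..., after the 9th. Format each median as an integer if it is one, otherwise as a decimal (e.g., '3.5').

Answer: 23 22 21 22 23 29 35 29 23

Derivation:
Step 1: insert 23 -> lo=[23] (size 1, max 23) hi=[] (size 0) -> median=23
Step 2: insert 21 -> lo=[21] (size 1, max 21) hi=[23] (size 1, min 23) -> median=22
Step 3: insert 16 -> lo=[16, 21] (size 2, max 21) hi=[23] (size 1, min 23) -> median=21
Step 4: insert 35 -> lo=[16, 21] (size 2, max 21) hi=[23, 35] (size 2, min 23) -> median=22
Step 5: insert 38 -> lo=[16, 21, 23] (size 3, max 23) hi=[35, 38] (size 2, min 35) -> median=23
Step 6: insert 36 -> lo=[16, 21, 23] (size 3, max 23) hi=[35, 36, 38] (size 3, min 35) -> median=29
Step 7: insert 44 -> lo=[16, 21, 23, 35] (size 4, max 35) hi=[36, 38, 44] (size 3, min 36) -> median=35
Step 8: insert 18 -> lo=[16, 18, 21, 23] (size 4, max 23) hi=[35, 36, 38, 44] (size 4, min 35) -> median=29
Step 9: insert 8 -> lo=[8, 16, 18, 21, 23] (size 5, max 23) hi=[35, 36, 38, 44] (size 4, min 35) -> median=23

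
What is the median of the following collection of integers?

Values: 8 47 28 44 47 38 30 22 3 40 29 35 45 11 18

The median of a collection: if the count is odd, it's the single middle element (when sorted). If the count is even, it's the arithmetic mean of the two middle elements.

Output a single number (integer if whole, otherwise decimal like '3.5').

Step 1: insert 8 -> lo=[8] (size 1, max 8) hi=[] (size 0) -> median=8
Step 2: insert 47 -> lo=[8] (size 1, max 8) hi=[47] (size 1, min 47) -> median=27.5
Step 3: insert 28 -> lo=[8, 28] (size 2, max 28) hi=[47] (size 1, min 47) -> median=28
Step 4: insert 44 -> lo=[8, 28] (size 2, max 28) hi=[44, 47] (size 2, min 44) -> median=36
Step 5: insert 47 -> lo=[8, 28, 44] (size 3, max 44) hi=[47, 47] (size 2, min 47) -> median=44
Step 6: insert 38 -> lo=[8, 28, 38] (size 3, max 38) hi=[44, 47, 47] (size 3, min 44) -> median=41
Step 7: insert 30 -> lo=[8, 28, 30, 38] (size 4, max 38) hi=[44, 47, 47] (size 3, min 44) -> median=38
Step 8: insert 22 -> lo=[8, 22, 28, 30] (size 4, max 30) hi=[38, 44, 47, 47] (size 4, min 38) -> median=34
Step 9: insert 3 -> lo=[3, 8, 22, 28, 30] (size 5, max 30) hi=[38, 44, 47, 47] (size 4, min 38) -> median=30
Step 10: insert 40 -> lo=[3, 8, 22, 28, 30] (size 5, max 30) hi=[38, 40, 44, 47, 47] (size 5, min 38) -> median=34
Step 11: insert 29 -> lo=[3, 8, 22, 28, 29, 30] (size 6, max 30) hi=[38, 40, 44, 47, 47] (size 5, min 38) -> median=30
Step 12: insert 35 -> lo=[3, 8, 22, 28, 29, 30] (size 6, max 30) hi=[35, 38, 40, 44, 47, 47] (size 6, min 35) -> median=32.5
Step 13: insert 45 -> lo=[3, 8, 22, 28, 29, 30, 35] (size 7, max 35) hi=[38, 40, 44, 45, 47, 47] (size 6, min 38) -> median=35
Step 14: insert 11 -> lo=[3, 8, 11, 22, 28, 29, 30] (size 7, max 30) hi=[35, 38, 40, 44, 45, 47, 47] (size 7, min 35) -> median=32.5
Step 15: insert 18 -> lo=[3, 8, 11, 18, 22, 28, 29, 30] (size 8, max 30) hi=[35, 38, 40, 44, 45, 47, 47] (size 7, min 35) -> median=30

Answer: 30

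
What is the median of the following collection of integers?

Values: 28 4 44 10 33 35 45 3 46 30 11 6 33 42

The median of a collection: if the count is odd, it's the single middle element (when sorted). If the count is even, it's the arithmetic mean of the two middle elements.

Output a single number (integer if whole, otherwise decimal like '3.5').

Answer: 31.5

Derivation:
Step 1: insert 28 -> lo=[28] (size 1, max 28) hi=[] (size 0) -> median=28
Step 2: insert 4 -> lo=[4] (size 1, max 4) hi=[28] (size 1, min 28) -> median=16
Step 3: insert 44 -> lo=[4, 28] (size 2, max 28) hi=[44] (size 1, min 44) -> median=28
Step 4: insert 10 -> lo=[4, 10] (size 2, max 10) hi=[28, 44] (size 2, min 28) -> median=19
Step 5: insert 33 -> lo=[4, 10, 28] (size 3, max 28) hi=[33, 44] (size 2, min 33) -> median=28
Step 6: insert 35 -> lo=[4, 10, 28] (size 3, max 28) hi=[33, 35, 44] (size 3, min 33) -> median=30.5
Step 7: insert 45 -> lo=[4, 10, 28, 33] (size 4, max 33) hi=[35, 44, 45] (size 3, min 35) -> median=33
Step 8: insert 3 -> lo=[3, 4, 10, 28] (size 4, max 28) hi=[33, 35, 44, 45] (size 4, min 33) -> median=30.5
Step 9: insert 46 -> lo=[3, 4, 10, 28, 33] (size 5, max 33) hi=[35, 44, 45, 46] (size 4, min 35) -> median=33
Step 10: insert 30 -> lo=[3, 4, 10, 28, 30] (size 5, max 30) hi=[33, 35, 44, 45, 46] (size 5, min 33) -> median=31.5
Step 11: insert 11 -> lo=[3, 4, 10, 11, 28, 30] (size 6, max 30) hi=[33, 35, 44, 45, 46] (size 5, min 33) -> median=30
Step 12: insert 6 -> lo=[3, 4, 6, 10, 11, 28] (size 6, max 28) hi=[30, 33, 35, 44, 45, 46] (size 6, min 30) -> median=29
Step 13: insert 33 -> lo=[3, 4, 6, 10, 11, 28, 30] (size 7, max 30) hi=[33, 33, 35, 44, 45, 46] (size 6, min 33) -> median=30
Step 14: insert 42 -> lo=[3, 4, 6, 10, 11, 28, 30] (size 7, max 30) hi=[33, 33, 35, 42, 44, 45, 46] (size 7, min 33) -> median=31.5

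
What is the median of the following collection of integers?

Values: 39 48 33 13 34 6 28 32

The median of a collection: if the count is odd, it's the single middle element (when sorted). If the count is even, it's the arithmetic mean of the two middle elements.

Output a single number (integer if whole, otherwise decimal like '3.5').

Answer: 32.5

Derivation:
Step 1: insert 39 -> lo=[39] (size 1, max 39) hi=[] (size 0) -> median=39
Step 2: insert 48 -> lo=[39] (size 1, max 39) hi=[48] (size 1, min 48) -> median=43.5
Step 3: insert 33 -> lo=[33, 39] (size 2, max 39) hi=[48] (size 1, min 48) -> median=39
Step 4: insert 13 -> lo=[13, 33] (size 2, max 33) hi=[39, 48] (size 2, min 39) -> median=36
Step 5: insert 34 -> lo=[13, 33, 34] (size 3, max 34) hi=[39, 48] (size 2, min 39) -> median=34
Step 6: insert 6 -> lo=[6, 13, 33] (size 3, max 33) hi=[34, 39, 48] (size 3, min 34) -> median=33.5
Step 7: insert 28 -> lo=[6, 13, 28, 33] (size 4, max 33) hi=[34, 39, 48] (size 3, min 34) -> median=33
Step 8: insert 32 -> lo=[6, 13, 28, 32] (size 4, max 32) hi=[33, 34, 39, 48] (size 4, min 33) -> median=32.5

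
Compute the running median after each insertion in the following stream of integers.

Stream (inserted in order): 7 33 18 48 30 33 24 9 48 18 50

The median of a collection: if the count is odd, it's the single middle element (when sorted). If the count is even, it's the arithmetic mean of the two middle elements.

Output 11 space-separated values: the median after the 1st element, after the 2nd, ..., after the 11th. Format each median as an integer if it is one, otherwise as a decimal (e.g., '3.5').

Step 1: insert 7 -> lo=[7] (size 1, max 7) hi=[] (size 0) -> median=7
Step 2: insert 33 -> lo=[7] (size 1, max 7) hi=[33] (size 1, min 33) -> median=20
Step 3: insert 18 -> lo=[7, 18] (size 2, max 18) hi=[33] (size 1, min 33) -> median=18
Step 4: insert 48 -> lo=[7, 18] (size 2, max 18) hi=[33, 48] (size 2, min 33) -> median=25.5
Step 5: insert 30 -> lo=[7, 18, 30] (size 3, max 30) hi=[33, 48] (size 2, min 33) -> median=30
Step 6: insert 33 -> lo=[7, 18, 30] (size 3, max 30) hi=[33, 33, 48] (size 3, min 33) -> median=31.5
Step 7: insert 24 -> lo=[7, 18, 24, 30] (size 4, max 30) hi=[33, 33, 48] (size 3, min 33) -> median=30
Step 8: insert 9 -> lo=[7, 9, 18, 24] (size 4, max 24) hi=[30, 33, 33, 48] (size 4, min 30) -> median=27
Step 9: insert 48 -> lo=[7, 9, 18, 24, 30] (size 5, max 30) hi=[33, 33, 48, 48] (size 4, min 33) -> median=30
Step 10: insert 18 -> lo=[7, 9, 18, 18, 24] (size 5, max 24) hi=[30, 33, 33, 48, 48] (size 5, min 30) -> median=27
Step 11: insert 50 -> lo=[7, 9, 18, 18, 24, 30] (size 6, max 30) hi=[33, 33, 48, 48, 50] (size 5, min 33) -> median=30

Answer: 7 20 18 25.5 30 31.5 30 27 30 27 30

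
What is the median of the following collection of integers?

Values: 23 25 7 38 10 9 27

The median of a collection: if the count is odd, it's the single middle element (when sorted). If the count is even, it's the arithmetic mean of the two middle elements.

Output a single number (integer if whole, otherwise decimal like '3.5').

Step 1: insert 23 -> lo=[23] (size 1, max 23) hi=[] (size 0) -> median=23
Step 2: insert 25 -> lo=[23] (size 1, max 23) hi=[25] (size 1, min 25) -> median=24
Step 3: insert 7 -> lo=[7, 23] (size 2, max 23) hi=[25] (size 1, min 25) -> median=23
Step 4: insert 38 -> lo=[7, 23] (size 2, max 23) hi=[25, 38] (size 2, min 25) -> median=24
Step 5: insert 10 -> lo=[7, 10, 23] (size 3, max 23) hi=[25, 38] (size 2, min 25) -> median=23
Step 6: insert 9 -> lo=[7, 9, 10] (size 3, max 10) hi=[23, 25, 38] (size 3, min 23) -> median=16.5
Step 7: insert 27 -> lo=[7, 9, 10, 23] (size 4, max 23) hi=[25, 27, 38] (size 3, min 25) -> median=23

Answer: 23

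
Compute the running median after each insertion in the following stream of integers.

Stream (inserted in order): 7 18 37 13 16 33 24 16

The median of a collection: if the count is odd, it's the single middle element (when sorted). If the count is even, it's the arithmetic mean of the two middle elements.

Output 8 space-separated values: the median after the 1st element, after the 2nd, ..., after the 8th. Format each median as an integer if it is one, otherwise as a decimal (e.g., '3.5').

Answer: 7 12.5 18 15.5 16 17 18 17

Derivation:
Step 1: insert 7 -> lo=[7] (size 1, max 7) hi=[] (size 0) -> median=7
Step 2: insert 18 -> lo=[7] (size 1, max 7) hi=[18] (size 1, min 18) -> median=12.5
Step 3: insert 37 -> lo=[7, 18] (size 2, max 18) hi=[37] (size 1, min 37) -> median=18
Step 4: insert 13 -> lo=[7, 13] (size 2, max 13) hi=[18, 37] (size 2, min 18) -> median=15.5
Step 5: insert 16 -> lo=[7, 13, 16] (size 3, max 16) hi=[18, 37] (size 2, min 18) -> median=16
Step 6: insert 33 -> lo=[7, 13, 16] (size 3, max 16) hi=[18, 33, 37] (size 3, min 18) -> median=17
Step 7: insert 24 -> lo=[7, 13, 16, 18] (size 4, max 18) hi=[24, 33, 37] (size 3, min 24) -> median=18
Step 8: insert 16 -> lo=[7, 13, 16, 16] (size 4, max 16) hi=[18, 24, 33, 37] (size 4, min 18) -> median=17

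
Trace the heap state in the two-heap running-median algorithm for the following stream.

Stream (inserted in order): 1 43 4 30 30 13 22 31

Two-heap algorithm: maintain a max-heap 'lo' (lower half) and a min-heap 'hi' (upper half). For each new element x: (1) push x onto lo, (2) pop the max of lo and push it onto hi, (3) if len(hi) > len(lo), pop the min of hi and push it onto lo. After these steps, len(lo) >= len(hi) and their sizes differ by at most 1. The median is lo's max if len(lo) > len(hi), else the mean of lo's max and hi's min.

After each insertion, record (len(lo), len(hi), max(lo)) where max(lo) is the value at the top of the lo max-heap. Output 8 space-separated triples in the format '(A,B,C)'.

Answer: (1,0,1) (1,1,1) (2,1,4) (2,2,4) (3,2,30) (3,3,13) (4,3,22) (4,4,22)

Derivation:
Step 1: insert 1 -> lo=[1] hi=[] -> (len(lo)=1, len(hi)=0, max(lo)=1)
Step 2: insert 43 -> lo=[1] hi=[43] -> (len(lo)=1, len(hi)=1, max(lo)=1)
Step 3: insert 4 -> lo=[1, 4] hi=[43] -> (len(lo)=2, len(hi)=1, max(lo)=4)
Step 4: insert 30 -> lo=[1, 4] hi=[30, 43] -> (len(lo)=2, len(hi)=2, max(lo)=4)
Step 5: insert 30 -> lo=[1, 4, 30] hi=[30, 43] -> (len(lo)=3, len(hi)=2, max(lo)=30)
Step 6: insert 13 -> lo=[1, 4, 13] hi=[30, 30, 43] -> (len(lo)=3, len(hi)=3, max(lo)=13)
Step 7: insert 22 -> lo=[1, 4, 13, 22] hi=[30, 30, 43] -> (len(lo)=4, len(hi)=3, max(lo)=22)
Step 8: insert 31 -> lo=[1, 4, 13, 22] hi=[30, 30, 31, 43] -> (len(lo)=4, len(hi)=4, max(lo)=22)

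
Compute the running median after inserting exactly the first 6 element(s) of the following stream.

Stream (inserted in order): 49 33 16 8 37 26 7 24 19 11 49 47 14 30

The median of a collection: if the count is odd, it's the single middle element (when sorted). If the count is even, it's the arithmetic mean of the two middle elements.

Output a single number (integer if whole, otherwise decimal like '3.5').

Answer: 29.5

Derivation:
Step 1: insert 49 -> lo=[49] (size 1, max 49) hi=[] (size 0) -> median=49
Step 2: insert 33 -> lo=[33] (size 1, max 33) hi=[49] (size 1, min 49) -> median=41
Step 3: insert 16 -> lo=[16, 33] (size 2, max 33) hi=[49] (size 1, min 49) -> median=33
Step 4: insert 8 -> lo=[8, 16] (size 2, max 16) hi=[33, 49] (size 2, min 33) -> median=24.5
Step 5: insert 37 -> lo=[8, 16, 33] (size 3, max 33) hi=[37, 49] (size 2, min 37) -> median=33
Step 6: insert 26 -> lo=[8, 16, 26] (size 3, max 26) hi=[33, 37, 49] (size 3, min 33) -> median=29.5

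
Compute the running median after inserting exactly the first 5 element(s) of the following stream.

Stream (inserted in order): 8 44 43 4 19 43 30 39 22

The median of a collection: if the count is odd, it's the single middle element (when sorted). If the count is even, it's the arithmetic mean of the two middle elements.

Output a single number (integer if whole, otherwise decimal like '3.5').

Step 1: insert 8 -> lo=[8] (size 1, max 8) hi=[] (size 0) -> median=8
Step 2: insert 44 -> lo=[8] (size 1, max 8) hi=[44] (size 1, min 44) -> median=26
Step 3: insert 43 -> lo=[8, 43] (size 2, max 43) hi=[44] (size 1, min 44) -> median=43
Step 4: insert 4 -> lo=[4, 8] (size 2, max 8) hi=[43, 44] (size 2, min 43) -> median=25.5
Step 5: insert 19 -> lo=[4, 8, 19] (size 3, max 19) hi=[43, 44] (size 2, min 43) -> median=19

Answer: 19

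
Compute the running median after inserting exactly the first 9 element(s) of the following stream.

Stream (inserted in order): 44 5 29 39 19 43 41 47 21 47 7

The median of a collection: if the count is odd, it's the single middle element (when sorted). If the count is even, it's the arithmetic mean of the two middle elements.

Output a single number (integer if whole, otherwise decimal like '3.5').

Answer: 39

Derivation:
Step 1: insert 44 -> lo=[44] (size 1, max 44) hi=[] (size 0) -> median=44
Step 2: insert 5 -> lo=[5] (size 1, max 5) hi=[44] (size 1, min 44) -> median=24.5
Step 3: insert 29 -> lo=[5, 29] (size 2, max 29) hi=[44] (size 1, min 44) -> median=29
Step 4: insert 39 -> lo=[5, 29] (size 2, max 29) hi=[39, 44] (size 2, min 39) -> median=34
Step 5: insert 19 -> lo=[5, 19, 29] (size 3, max 29) hi=[39, 44] (size 2, min 39) -> median=29
Step 6: insert 43 -> lo=[5, 19, 29] (size 3, max 29) hi=[39, 43, 44] (size 3, min 39) -> median=34
Step 7: insert 41 -> lo=[5, 19, 29, 39] (size 4, max 39) hi=[41, 43, 44] (size 3, min 41) -> median=39
Step 8: insert 47 -> lo=[5, 19, 29, 39] (size 4, max 39) hi=[41, 43, 44, 47] (size 4, min 41) -> median=40
Step 9: insert 21 -> lo=[5, 19, 21, 29, 39] (size 5, max 39) hi=[41, 43, 44, 47] (size 4, min 41) -> median=39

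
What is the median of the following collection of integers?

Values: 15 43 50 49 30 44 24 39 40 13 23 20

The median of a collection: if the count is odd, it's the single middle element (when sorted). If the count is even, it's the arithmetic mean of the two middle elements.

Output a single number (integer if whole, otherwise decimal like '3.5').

Step 1: insert 15 -> lo=[15] (size 1, max 15) hi=[] (size 0) -> median=15
Step 2: insert 43 -> lo=[15] (size 1, max 15) hi=[43] (size 1, min 43) -> median=29
Step 3: insert 50 -> lo=[15, 43] (size 2, max 43) hi=[50] (size 1, min 50) -> median=43
Step 4: insert 49 -> lo=[15, 43] (size 2, max 43) hi=[49, 50] (size 2, min 49) -> median=46
Step 5: insert 30 -> lo=[15, 30, 43] (size 3, max 43) hi=[49, 50] (size 2, min 49) -> median=43
Step 6: insert 44 -> lo=[15, 30, 43] (size 3, max 43) hi=[44, 49, 50] (size 3, min 44) -> median=43.5
Step 7: insert 24 -> lo=[15, 24, 30, 43] (size 4, max 43) hi=[44, 49, 50] (size 3, min 44) -> median=43
Step 8: insert 39 -> lo=[15, 24, 30, 39] (size 4, max 39) hi=[43, 44, 49, 50] (size 4, min 43) -> median=41
Step 9: insert 40 -> lo=[15, 24, 30, 39, 40] (size 5, max 40) hi=[43, 44, 49, 50] (size 4, min 43) -> median=40
Step 10: insert 13 -> lo=[13, 15, 24, 30, 39] (size 5, max 39) hi=[40, 43, 44, 49, 50] (size 5, min 40) -> median=39.5
Step 11: insert 23 -> lo=[13, 15, 23, 24, 30, 39] (size 6, max 39) hi=[40, 43, 44, 49, 50] (size 5, min 40) -> median=39
Step 12: insert 20 -> lo=[13, 15, 20, 23, 24, 30] (size 6, max 30) hi=[39, 40, 43, 44, 49, 50] (size 6, min 39) -> median=34.5

Answer: 34.5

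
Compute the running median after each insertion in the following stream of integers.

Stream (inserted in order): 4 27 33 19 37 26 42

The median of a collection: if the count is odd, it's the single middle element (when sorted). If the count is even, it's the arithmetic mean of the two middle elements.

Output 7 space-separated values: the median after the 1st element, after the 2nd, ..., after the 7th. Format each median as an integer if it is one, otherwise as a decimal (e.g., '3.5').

Answer: 4 15.5 27 23 27 26.5 27

Derivation:
Step 1: insert 4 -> lo=[4] (size 1, max 4) hi=[] (size 0) -> median=4
Step 2: insert 27 -> lo=[4] (size 1, max 4) hi=[27] (size 1, min 27) -> median=15.5
Step 3: insert 33 -> lo=[4, 27] (size 2, max 27) hi=[33] (size 1, min 33) -> median=27
Step 4: insert 19 -> lo=[4, 19] (size 2, max 19) hi=[27, 33] (size 2, min 27) -> median=23
Step 5: insert 37 -> lo=[4, 19, 27] (size 3, max 27) hi=[33, 37] (size 2, min 33) -> median=27
Step 6: insert 26 -> lo=[4, 19, 26] (size 3, max 26) hi=[27, 33, 37] (size 3, min 27) -> median=26.5
Step 7: insert 42 -> lo=[4, 19, 26, 27] (size 4, max 27) hi=[33, 37, 42] (size 3, min 33) -> median=27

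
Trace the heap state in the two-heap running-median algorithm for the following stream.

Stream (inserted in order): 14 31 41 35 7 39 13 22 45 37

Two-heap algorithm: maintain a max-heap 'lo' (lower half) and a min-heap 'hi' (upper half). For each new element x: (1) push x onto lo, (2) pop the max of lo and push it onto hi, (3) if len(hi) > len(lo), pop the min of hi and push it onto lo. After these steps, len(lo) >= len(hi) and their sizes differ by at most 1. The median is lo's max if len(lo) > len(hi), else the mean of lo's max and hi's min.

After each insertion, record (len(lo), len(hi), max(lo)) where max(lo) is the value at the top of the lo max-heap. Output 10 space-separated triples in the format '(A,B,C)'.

Step 1: insert 14 -> lo=[14] hi=[] -> (len(lo)=1, len(hi)=0, max(lo)=14)
Step 2: insert 31 -> lo=[14] hi=[31] -> (len(lo)=1, len(hi)=1, max(lo)=14)
Step 3: insert 41 -> lo=[14, 31] hi=[41] -> (len(lo)=2, len(hi)=1, max(lo)=31)
Step 4: insert 35 -> lo=[14, 31] hi=[35, 41] -> (len(lo)=2, len(hi)=2, max(lo)=31)
Step 5: insert 7 -> lo=[7, 14, 31] hi=[35, 41] -> (len(lo)=3, len(hi)=2, max(lo)=31)
Step 6: insert 39 -> lo=[7, 14, 31] hi=[35, 39, 41] -> (len(lo)=3, len(hi)=3, max(lo)=31)
Step 7: insert 13 -> lo=[7, 13, 14, 31] hi=[35, 39, 41] -> (len(lo)=4, len(hi)=3, max(lo)=31)
Step 8: insert 22 -> lo=[7, 13, 14, 22] hi=[31, 35, 39, 41] -> (len(lo)=4, len(hi)=4, max(lo)=22)
Step 9: insert 45 -> lo=[7, 13, 14, 22, 31] hi=[35, 39, 41, 45] -> (len(lo)=5, len(hi)=4, max(lo)=31)
Step 10: insert 37 -> lo=[7, 13, 14, 22, 31] hi=[35, 37, 39, 41, 45] -> (len(lo)=5, len(hi)=5, max(lo)=31)

Answer: (1,0,14) (1,1,14) (2,1,31) (2,2,31) (3,2,31) (3,3,31) (4,3,31) (4,4,22) (5,4,31) (5,5,31)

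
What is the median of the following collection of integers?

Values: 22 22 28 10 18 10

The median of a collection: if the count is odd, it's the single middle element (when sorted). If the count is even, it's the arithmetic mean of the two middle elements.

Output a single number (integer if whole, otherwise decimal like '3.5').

Answer: 20

Derivation:
Step 1: insert 22 -> lo=[22] (size 1, max 22) hi=[] (size 0) -> median=22
Step 2: insert 22 -> lo=[22] (size 1, max 22) hi=[22] (size 1, min 22) -> median=22
Step 3: insert 28 -> lo=[22, 22] (size 2, max 22) hi=[28] (size 1, min 28) -> median=22
Step 4: insert 10 -> lo=[10, 22] (size 2, max 22) hi=[22, 28] (size 2, min 22) -> median=22
Step 5: insert 18 -> lo=[10, 18, 22] (size 3, max 22) hi=[22, 28] (size 2, min 22) -> median=22
Step 6: insert 10 -> lo=[10, 10, 18] (size 3, max 18) hi=[22, 22, 28] (size 3, min 22) -> median=20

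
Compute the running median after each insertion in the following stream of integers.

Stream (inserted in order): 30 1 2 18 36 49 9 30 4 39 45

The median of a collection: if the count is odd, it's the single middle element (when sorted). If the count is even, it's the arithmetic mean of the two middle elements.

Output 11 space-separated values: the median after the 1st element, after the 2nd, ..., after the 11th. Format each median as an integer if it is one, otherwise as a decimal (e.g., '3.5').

Answer: 30 15.5 2 10 18 24 18 24 18 24 30

Derivation:
Step 1: insert 30 -> lo=[30] (size 1, max 30) hi=[] (size 0) -> median=30
Step 2: insert 1 -> lo=[1] (size 1, max 1) hi=[30] (size 1, min 30) -> median=15.5
Step 3: insert 2 -> lo=[1, 2] (size 2, max 2) hi=[30] (size 1, min 30) -> median=2
Step 4: insert 18 -> lo=[1, 2] (size 2, max 2) hi=[18, 30] (size 2, min 18) -> median=10
Step 5: insert 36 -> lo=[1, 2, 18] (size 3, max 18) hi=[30, 36] (size 2, min 30) -> median=18
Step 6: insert 49 -> lo=[1, 2, 18] (size 3, max 18) hi=[30, 36, 49] (size 3, min 30) -> median=24
Step 7: insert 9 -> lo=[1, 2, 9, 18] (size 4, max 18) hi=[30, 36, 49] (size 3, min 30) -> median=18
Step 8: insert 30 -> lo=[1, 2, 9, 18] (size 4, max 18) hi=[30, 30, 36, 49] (size 4, min 30) -> median=24
Step 9: insert 4 -> lo=[1, 2, 4, 9, 18] (size 5, max 18) hi=[30, 30, 36, 49] (size 4, min 30) -> median=18
Step 10: insert 39 -> lo=[1, 2, 4, 9, 18] (size 5, max 18) hi=[30, 30, 36, 39, 49] (size 5, min 30) -> median=24
Step 11: insert 45 -> lo=[1, 2, 4, 9, 18, 30] (size 6, max 30) hi=[30, 36, 39, 45, 49] (size 5, min 30) -> median=30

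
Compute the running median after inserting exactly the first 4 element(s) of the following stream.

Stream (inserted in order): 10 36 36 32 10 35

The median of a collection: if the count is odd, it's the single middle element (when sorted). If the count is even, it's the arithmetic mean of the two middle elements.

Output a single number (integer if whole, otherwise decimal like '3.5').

Answer: 34

Derivation:
Step 1: insert 10 -> lo=[10] (size 1, max 10) hi=[] (size 0) -> median=10
Step 2: insert 36 -> lo=[10] (size 1, max 10) hi=[36] (size 1, min 36) -> median=23
Step 3: insert 36 -> lo=[10, 36] (size 2, max 36) hi=[36] (size 1, min 36) -> median=36
Step 4: insert 32 -> lo=[10, 32] (size 2, max 32) hi=[36, 36] (size 2, min 36) -> median=34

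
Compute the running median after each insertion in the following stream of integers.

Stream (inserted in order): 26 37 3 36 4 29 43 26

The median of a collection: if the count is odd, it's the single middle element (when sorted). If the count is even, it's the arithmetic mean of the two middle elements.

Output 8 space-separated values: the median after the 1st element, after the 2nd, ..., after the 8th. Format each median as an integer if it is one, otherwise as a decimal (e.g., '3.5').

Step 1: insert 26 -> lo=[26] (size 1, max 26) hi=[] (size 0) -> median=26
Step 2: insert 37 -> lo=[26] (size 1, max 26) hi=[37] (size 1, min 37) -> median=31.5
Step 3: insert 3 -> lo=[3, 26] (size 2, max 26) hi=[37] (size 1, min 37) -> median=26
Step 4: insert 36 -> lo=[3, 26] (size 2, max 26) hi=[36, 37] (size 2, min 36) -> median=31
Step 5: insert 4 -> lo=[3, 4, 26] (size 3, max 26) hi=[36, 37] (size 2, min 36) -> median=26
Step 6: insert 29 -> lo=[3, 4, 26] (size 3, max 26) hi=[29, 36, 37] (size 3, min 29) -> median=27.5
Step 7: insert 43 -> lo=[3, 4, 26, 29] (size 4, max 29) hi=[36, 37, 43] (size 3, min 36) -> median=29
Step 8: insert 26 -> lo=[3, 4, 26, 26] (size 4, max 26) hi=[29, 36, 37, 43] (size 4, min 29) -> median=27.5

Answer: 26 31.5 26 31 26 27.5 29 27.5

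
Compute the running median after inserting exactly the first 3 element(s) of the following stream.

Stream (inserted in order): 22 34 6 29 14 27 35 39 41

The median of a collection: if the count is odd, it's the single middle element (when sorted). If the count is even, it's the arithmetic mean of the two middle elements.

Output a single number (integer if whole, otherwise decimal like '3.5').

Step 1: insert 22 -> lo=[22] (size 1, max 22) hi=[] (size 0) -> median=22
Step 2: insert 34 -> lo=[22] (size 1, max 22) hi=[34] (size 1, min 34) -> median=28
Step 3: insert 6 -> lo=[6, 22] (size 2, max 22) hi=[34] (size 1, min 34) -> median=22

Answer: 22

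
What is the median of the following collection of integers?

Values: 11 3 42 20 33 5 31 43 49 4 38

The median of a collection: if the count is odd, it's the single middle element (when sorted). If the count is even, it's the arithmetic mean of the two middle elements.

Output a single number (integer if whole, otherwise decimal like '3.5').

Answer: 31

Derivation:
Step 1: insert 11 -> lo=[11] (size 1, max 11) hi=[] (size 0) -> median=11
Step 2: insert 3 -> lo=[3] (size 1, max 3) hi=[11] (size 1, min 11) -> median=7
Step 3: insert 42 -> lo=[3, 11] (size 2, max 11) hi=[42] (size 1, min 42) -> median=11
Step 4: insert 20 -> lo=[3, 11] (size 2, max 11) hi=[20, 42] (size 2, min 20) -> median=15.5
Step 5: insert 33 -> lo=[3, 11, 20] (size 3, max 20) hi=[33, 42] (size 2, min 33) -> median=20
Step 6: insert 5 -> lo=[3, 5, 11] (size 3, max 11) hi=[20, 33, 42] (size 3, min 20) -> median=15.5
Step 7: insert 31 -> lo=[3, 5, 11, 20] (size 4, max 20) hi=[31, 33, 42] (size 3, min 31) -> median=20
Step 8: insert 43 -> lo=[3, 5, 11, 20] (size 4, max 20) hi=[31, 33, 42, 43] (size 4, min 31) -> median=25.5
Step 9: insert 49 -> lo=[3, 5, 11, 20, 31] (size 5, max 31) hi=[33, 42, 43, 49] (size 4, min 33) -> median=31
Step 10: insert 4 -> lo=[3, 4, 5, 11, 20] (size 5, max 20) hi=[31, 33, 42, 43, 49] (size 5, min 31) -> median=25.5
Step 11: insert 38 -> lo=[3, 4, 5, 11, 20, 31] (size 6, max 31) hi=[33, 38, 42, 43, 49] (size 5, min 33) -> median=31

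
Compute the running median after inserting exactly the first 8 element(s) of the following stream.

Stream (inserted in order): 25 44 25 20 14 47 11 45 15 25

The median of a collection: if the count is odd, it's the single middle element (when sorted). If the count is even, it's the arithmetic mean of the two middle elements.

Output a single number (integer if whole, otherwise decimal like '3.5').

Answer: 25

Derivation:
Step 1: insert 25 -> lo=[25] (size 1, max 25) hi=[] (size 0) -> median=25
Step 2: insert 44 -> lo=[25] (size 1, max 25) hi=[44] (size 1, min 44) -> median=34.5
Step 3: insert 25 -> lo=[25, 25] (size 2, max 25) hi=[44] (size 1, min 44) -> median=25
Step 4: insert 20 -> lo=[20, 25] (size 2, max 25) hi=[25, 44] (size 2, min 25) -> median=25
Step 5: insert 14 -> lo=[14, 20, 25] (size 3, max 25) hi=[25, 44] (size 2, min 25) -> median=25
Step 6: insert 47 -> lo=[14, 20, 25] (size 3, max 25) hi=[25, 44, 47] (size 3, min 25) -> median=25
Step 7: insert 11 -> lo=[11, 14, 20, 25] (size 4, max 25) hi=[25, 44, 47] (size 3, min 25) -> median=25
Step 8: insert 45 -> lo=[11, 14, 20, 25] (size 4, max 25) hi=[25, 44, 45, 47] (size 4, min 25) -> median=25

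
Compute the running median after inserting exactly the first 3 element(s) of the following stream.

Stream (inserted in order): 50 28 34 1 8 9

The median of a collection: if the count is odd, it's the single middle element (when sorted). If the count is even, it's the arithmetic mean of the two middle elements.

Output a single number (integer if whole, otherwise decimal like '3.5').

Answer: 34

Derivation:
Step 1: insert 50 -> lo=[50] (size 1, max 50) hi=[] (size 0) -> median=50
Step 2: insert 28 -> lo=[28] (size 1, max 28) hi=[50] (size 1, min 50) -> median=39
Step 3: insert 34 -> lo=[28, 34] (size 2, max 34) hi=[50] (size 1, min 50) -> median=34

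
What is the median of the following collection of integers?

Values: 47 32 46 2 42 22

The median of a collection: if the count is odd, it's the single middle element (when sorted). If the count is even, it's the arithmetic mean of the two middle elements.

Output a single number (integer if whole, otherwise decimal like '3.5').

Step 1: insert 47 -> lo=[47] (size 1, max 47) hi=[] (size 0) -> median=47
Step 2: insert 32 -> lo=[32] (size 1, max 32) hi=[47] (size 1, min 47) -> median=39.5
Step 3: insert 46 -> lo=[32, 46] (size 2, max 46) hi=[47] (size 1, min 47) -> median=46
Step 4: insert 2 -> lo=[2, 32] (size 2, max 32) hi=[46, 47] (size 2, min 46) -> median=39
Step 5: insert 42 -> lo=[2, 32, 42] (size 3, max 42) hi=[46, 47] (size 2, min 46) -> median=42
Step 6: insert 22 -> lo=[2, 22, 32] (size 3, max 32) hi=[42, 46, 47] (size 3, min 42) -> median=37

Answer: 37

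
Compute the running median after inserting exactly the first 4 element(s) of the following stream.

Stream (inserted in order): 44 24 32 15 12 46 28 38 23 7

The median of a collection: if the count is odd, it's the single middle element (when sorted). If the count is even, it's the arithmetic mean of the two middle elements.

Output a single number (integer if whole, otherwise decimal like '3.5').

Answer: 28

Derivation:
Step 1: insert 44 -> lo=[44] (size 1, max 44) hi=[] (size 0) -> median=44
Step 2: insert 24 -> lo=[24] (size 1, max 24) hi=[44] (size 1, min 44) -> median=34
Step 3: insert 32 -> lo=[24, 32] (size 2, max 32) hi=[44] (size 1, min 44) -> median=32
Step 4: insert 15 -> lo=[15, 24] (size 2, max 24) hi=[32, 44] (size 2, min 32) -> median=28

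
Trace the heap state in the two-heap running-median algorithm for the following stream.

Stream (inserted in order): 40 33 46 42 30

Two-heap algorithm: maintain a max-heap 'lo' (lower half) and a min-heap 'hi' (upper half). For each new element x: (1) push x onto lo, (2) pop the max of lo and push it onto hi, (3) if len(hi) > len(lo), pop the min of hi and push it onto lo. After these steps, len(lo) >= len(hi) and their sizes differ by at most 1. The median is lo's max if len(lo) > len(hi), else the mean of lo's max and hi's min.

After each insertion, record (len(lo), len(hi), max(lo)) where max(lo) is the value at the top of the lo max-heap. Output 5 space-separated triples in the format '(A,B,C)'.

Answer: (1,0,40) (1,1,33) (2,1,40) (2,2,40) (3,2,40)

Derivation:
Step 1: insert 40 -> lo=[40] hi=[] -> (len(lo)=1, len(hi)=0, max(lo)=40)
Step 2: insert 33 -> lo=[33] hi=[40] -> (len(lo)=1, len(hi)=1, max(lo)=33)
Step 3: insert 46 -> lo=[33, 40] hi=[46] -> (len(lo)=2, len(hi)=1, max(lo)=40)
Step 4: insert 42 -> lo=[33, 40] hi=[42, 46] -> (len(lo)=2, len(hi)=2, max(lo)=40)
Step 5: insert 30 -> lo=[30, 33, 40] hi=[42, 46] -> (len(lo)=3, len(hi)=2, max(lo)=40)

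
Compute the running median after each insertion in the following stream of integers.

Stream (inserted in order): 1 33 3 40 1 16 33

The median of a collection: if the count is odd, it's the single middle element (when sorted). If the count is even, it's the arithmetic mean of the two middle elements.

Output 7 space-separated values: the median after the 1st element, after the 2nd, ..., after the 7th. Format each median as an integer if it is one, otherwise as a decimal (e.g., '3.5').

Answer: 1 17 3 18 3 9.5 16

Derivation:
Step 1: insert 1 -> lo=[1] (size 1, max 1) hi=[] (size 0) -> median=1
Step 2: insert 33 -> lo=[1] (size 1, max 1) hi=[33] (size 1, min 33) -> median=17
Step 3: insert 3 -> lo=[1, 3] (size 2, max 3) hi=[33] (size 1, min 33) -> median=3
Step 4: insert 40 -> lo=[1, 3] (size 2, max 3) hi=[33, 40] (size 2, min 33) -> median=18
Step 5: insert 1 -> lo=[1, 1, 3] (size 3, max 3) hi=[33, 40] (size 2, min 33) -> median=3
Step 6: insert 16 -> lo=[1, 1, 3] (size 3, max 3) hi=[16, 33, 40] (size 3, min 16) -> median=9.5
Step 7: insert 33 -> lo=[1, 1, 3, 16] (size 4, max 16) hi=[33, 33, 40] (size 3, min 33) -> median=16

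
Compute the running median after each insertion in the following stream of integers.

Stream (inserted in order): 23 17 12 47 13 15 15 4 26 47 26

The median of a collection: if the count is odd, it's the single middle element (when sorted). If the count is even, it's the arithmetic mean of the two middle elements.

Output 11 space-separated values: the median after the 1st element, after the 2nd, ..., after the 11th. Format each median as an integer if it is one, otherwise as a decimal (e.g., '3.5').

Step 1: insert 23 -> lo=[23] (size 1, max 23) hi=[] (size 0) -> median=23
Step 2: insert 17 -> lo=[17] (size 1, max 17) hi=[23] (size 1, min 23) -> median=20
Step 3: insert 12 -> lo=[12, 17] (size 2, max 17) hi=[23] (size 1, min 23) -> median=17
Step 4: insert 47 -> lo=[12, 17] (size 2, max 17) hi=[23, 47] (size 2, min 23) -> median=20
Step 5: insert 13 -> lo=[12, 13, 17] (size 3, max 17) hi=[23, 47] (size 2, min 23) -> median=17
Step 6: insert 15 -> lo=[12, 13, 15] (size 3, max 15) hi=[17, 23, 47] (size 3, min 17) -> median=16
Step 7: insert 15 -> lo=[12, 13, 15, 15] (size 4, max 15) hi=[17, 23, 47] (size 3, min 17) -> median=15
Step 8: insert 4 -> lo=[4, 12, 13, 15] (size 4, max 15) hi=[15, 17, 23, 47] (size 4, min 15) -> median=15
Step 9: insert 26 -> lo=[4, 12, 13, 15, 15] (size 5, max 15) hi=[17, 23, 26, 47] (size 4, min 17) -> median=15
Step 10: insert 47 -> lo=[4, 12, 13, 15, 15] (size 5, max 15) hi=[17, 23, 26, 47, 47] (size 5, min 17) -> median=16
Step 11: insert 26 -> lo=[4, 12, 13, 15, 15, 17] (size 6, max 17) hi=[23, 26, 26, 47, 47] (size 5, min 23) -> median=17

Answer: 23 20 17 20 17 16 15 15 15 16 17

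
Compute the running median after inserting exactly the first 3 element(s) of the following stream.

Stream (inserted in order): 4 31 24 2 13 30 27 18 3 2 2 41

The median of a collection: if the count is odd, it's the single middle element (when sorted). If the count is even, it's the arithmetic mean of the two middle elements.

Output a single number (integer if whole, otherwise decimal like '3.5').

Answer: 24

Derivation:
Step 1: insert 4 -> lo=[4] (size 1, max 4) hi=[] (size 0) -> median=4
Step 2: insert 31 -> lo=[4] (size 1, max 4) hi=[31] (size 1, min 31) -> median=17.5
Step 3: insert 24 -> lo=[4, 24] (size 2, max 24) hi=[31] (size 1, min 31) -> median=24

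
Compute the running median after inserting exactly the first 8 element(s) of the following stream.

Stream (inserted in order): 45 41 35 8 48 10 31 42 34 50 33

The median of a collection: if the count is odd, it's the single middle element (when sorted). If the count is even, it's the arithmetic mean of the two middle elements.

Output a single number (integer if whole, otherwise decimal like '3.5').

Step 1: insert 45 -> lo=[45] (size 1, max 45) hi=[] (size 0) -> median=45
Step 2: insert 41 -> lo=[41] (size 1, max 41) hi=[45] (size 1, min 45) -> median=43
Step 3: insert 35 -> lo=[35, 41] (size 2, max 41) hi=[45] (size 1, min 45) -> median=41
Step 4: insert 8 -> lo=[8, 35] (size 2, max 35) hi=[41, 45] (size 2, min 41) -> median=38
Step 5: insert 48 -> lo=[8, 35, 41] (size 3, max 41) hi=[45, 48] (size 2, min 45) -> median=41
Step 6: insert 10 -> lo=[8, 10, 35] (size 3, max 35) hi=[41, 45, 48] (size 3, min 41) -> median=38
Step 7: insert 31 -> lo=[8, 10, 31, 35] (size 4, max 35) hi=[41, 45, 48] (size 3, min 41) -> median=35
Step 8: insert 42 -> lo=[8, 10, 31, 35] (size 4, max 35) hi=[41, 42, 45, 48] (size 4, min 41) -> median=38

Answer: 38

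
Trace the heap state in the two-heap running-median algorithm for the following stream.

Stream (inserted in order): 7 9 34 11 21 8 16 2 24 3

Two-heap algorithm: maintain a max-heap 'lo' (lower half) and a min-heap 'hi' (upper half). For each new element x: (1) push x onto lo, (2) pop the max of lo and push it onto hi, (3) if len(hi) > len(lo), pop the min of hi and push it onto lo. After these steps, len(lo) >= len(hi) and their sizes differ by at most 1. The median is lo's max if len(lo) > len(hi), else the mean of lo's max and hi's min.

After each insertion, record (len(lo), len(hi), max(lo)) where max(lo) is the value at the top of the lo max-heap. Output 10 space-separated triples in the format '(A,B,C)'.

Step 1: insert 7 -> lo=[7] hi=[] -> (len(lo)=1, len(hi)=0, max(lo)=7)
Step 2: insert 9 -> lo=[7] hi=[9] -> (len(lo)=1, len(hi)=1, max(lo)=7)
Step 3: insert 34 -> lo=[7, 9] hi=[34] -> (len(lo)=2, len(hi)=1, max(lo)=9)
Step 4: insert 11 -> lo=[7, 9] hi=[11, 34] -> (len(lo)=2, len(hi)=2, max(lo)=9)
Step 5: insert 21 -> lo=[7, 9, 11] hi=[21, 34] -> (len(lo)=3, len(hi)=2, max(lo)=11)
Step 6: insert 8 -> lo=[7, 8, 9] hi=[11, 21, 34] -> (len(lo)=3, len(hi)=3, max(lo)=9)
Step 7: insert 16 -> lo=[7, 8, 9, 11] hi=[16, 21, 34] -> (len(lo)=4, len(hi)=3, max(lo)=11)
Step 8: insert 2 -> lo=[2, 7, 8, 9] hi=[11, 16, 21, 34] -> (len(lo)=4, len(hi)=4, max(lo)=9)
Step 9: insert 24 -> lo=[2, 7, 8, 9, 11] hi=[16, 21, 24, 34] -> (len(lo)=5, len(hi)=4, max(lo)=11)
Step 10: insert 3 -> lo=[2, 3, 7, 8, 9] hi=[11, 16, 21, 24, 34] -> (len(lo)=5, len(hi)=5, max(lo)=9)

Answer: (1,0,7) (1,1,7) (2,1,9) (2,2,9) (3,2,11) (3,3,9) (4,3,11) (4,4,9) (5,4,11) (5,5,9)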